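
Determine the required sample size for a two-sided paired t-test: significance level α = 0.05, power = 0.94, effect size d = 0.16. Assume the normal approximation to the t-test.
n = 483 pairs

Sample size formula (paired t-test, normal approximation):
n = ((z_{α/2} + z_β) / d)²

z_{α/2} = 1.960 (for α = 0.05, two-sided)
z_β = 1.555 (for power = 0.94)
d = 0.16

n = ((1.960 + 1.555) / 0.16)²
n = (21.969)²
n ≈ 482.64
Round up to the next whole number: n = 483 pairs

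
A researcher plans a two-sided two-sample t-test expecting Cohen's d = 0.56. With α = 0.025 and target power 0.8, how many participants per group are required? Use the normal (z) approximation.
n = 61 per group

Sample size formula (two-sample t-test, normal approximation):
n = 2 · ((z_{α/2} + z_β) / d)²

z_{α/2} = 2.241 (for α = 0.025, two-sided)
z_β = 0.842 (for power = 0.8)
d = 0.56

n = 2 · ((2.241 + 0.842) / 0.56)²
n = 2 · (5.505)²
n ≈ 60.61
Round up to the next whole number: n = 61 per group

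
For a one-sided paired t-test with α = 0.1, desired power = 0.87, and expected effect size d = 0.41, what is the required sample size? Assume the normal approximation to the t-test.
n = 35 pairs

Sample size formula (paired t-test, normal approximation):
n = ((z_α + z_β) / d)²

z_α = 1.282 (for α = 0.1, one-sided)
z_β = 1.126 (for power = 0.87)
d = 0.41

n = ((1.282 + 1.126) / 0.41)²
n = (5.873)²
n ≈ 34.49
Round up to the next whole number: n = 35 pairs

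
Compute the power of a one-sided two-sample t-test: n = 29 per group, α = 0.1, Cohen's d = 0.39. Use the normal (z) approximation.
Power ≈ 0.58

Power calculation (two-sample t-test, normal approximation):
z_β = d · √(n/2) - z_α
z_β = 0.39 · √(29/2) - 1.282
z_β = 0.39 · 3.808 - 1.282
z_β = 0.204

Power = Φ(z_β) = Φ(0.204) ≈ 0.581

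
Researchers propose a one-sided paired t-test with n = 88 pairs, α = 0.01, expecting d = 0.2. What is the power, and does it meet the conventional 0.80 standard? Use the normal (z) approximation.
Power ≈ 0.33; the study is underpowered (power < 0.80)

Power calculation (paired t-test, normal approximation):
z_β = d · √n - z_α
z_β = 0.2 · √88 - 2.326
z_β = 0.2 · 9.381 - 2.326
z_β = -0.450

Power = Φ(z_β) = Φ(-0.450) ≈ 0.326

Effect size d = 0.2 is small by Cohen's convention (0.2/0.5/0.8).

Threshold: power ≥ 0.80 is conventionally adequate.
Power ≈ 0.33 → the study is underpowered (power < 0.80).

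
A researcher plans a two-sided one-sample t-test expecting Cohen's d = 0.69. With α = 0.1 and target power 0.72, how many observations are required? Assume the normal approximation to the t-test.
n = 11

Sample size formula (one-sample t-test, normal approximation):
n = ((z_{α/2} + z_β) / d)²

z_{α/2} = 1.645 (for α = 0.1, two-sided)
z_β = 0.583 (for power = 0.72)
d = 0.69

n = ((1.645 + 0.583) / 0.69)²
n = (3.229)²
n ≈ 10.43
Round up to the next whole number: n = 11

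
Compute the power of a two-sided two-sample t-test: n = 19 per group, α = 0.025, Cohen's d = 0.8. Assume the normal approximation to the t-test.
Power ≈ 0.59

Power calculation (two-sample t-test, normal approximation):
z_β = d · √(n/2) - z_{α/2}
z_β = 0.8 · √(19/2) - 2.241
z_β = 0.8 · 3.082 - 2.241
z_β = 0.224

Power = Φ(z_β) = Φ(0.224) ≈ 0.589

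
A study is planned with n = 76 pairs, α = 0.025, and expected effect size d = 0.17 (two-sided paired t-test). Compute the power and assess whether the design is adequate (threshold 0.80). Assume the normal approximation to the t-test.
Power ≈ 0.22; the study is underpowered (power < 0.80)

Power calculation (paired t-test, normal approximation):
z_β = d · √n - z_{α/2}
z_β = 0.17 · √76 - 2.241
z_β = 0.17 · 8.718 - 2.241
z_β = -0.759

Power = Φ(z_β) = Φ(-0.759) ≈ 0.224

Effect size d = 0.17 is very small by Cohen's convention (0.2/0.5/0.8).

Threshold: power ≥ 0.80 is conventionally adequate.
Power ≈ 0.22 → the study is underpowered (power < 0.80).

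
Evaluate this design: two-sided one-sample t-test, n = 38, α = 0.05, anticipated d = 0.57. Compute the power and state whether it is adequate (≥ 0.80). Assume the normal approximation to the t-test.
Power ≈ 0.94; the study is adequately powered (power ≥ 0.80)

Power calculation (one-sample t-test, normal approximation):
z_β = d · √n - z_{α/2}
z_β = 0.57 · √38 - 1.960
z_β = 0.57 · 6.164 - 1.960
z_β = 1.554

Power = Φ(z_β) = Φ(1.554) ≈ 0.940

Effect size d = 0.57 is medium by Cohen's convention (0.2/0.5/0.8).

Threshold: power ≥ 0.80 is conventionally adequate.
Power ≈ 0.94 → the study is adequately powered (power ≥ 0.80).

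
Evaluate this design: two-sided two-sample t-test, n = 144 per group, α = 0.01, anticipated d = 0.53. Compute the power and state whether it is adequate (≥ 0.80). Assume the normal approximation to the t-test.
Power ≈ 0.97; the study is adequately powered (power ≥ 0.80)

Power calculation (two-sample t-test, normal approximation):
z_β = d · √(n/2) - z_{α/2}
z_β = 0.53 · √(144/2) - 2.576
z_β = 0.53 · 8.485 - 2.576
z_β = 1.921

Power = Φ(z_β) = Φ(1.921) ≈ 0.973

Effect size d = 0.53 is medium by Cohen's convention (0.2/0.5/0.8).

Threshold: power ≥ 0.80 is conventionally adequate.
Power ≈ 0.97 → the study is adequately powered (power ≥ 0.80).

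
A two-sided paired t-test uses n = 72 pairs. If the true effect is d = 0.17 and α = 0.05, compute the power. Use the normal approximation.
Power ≈ 0.30

Power calculation (paired t-test, normal approximation):
z_β = d · √n - z_{α/2}
z_β = 0.17 · √72 - 1.960
z_β = 0.17 · 8.485 - 1.960
z_β = -0.517

Power = Φ(z_β) = Φ(-0.517) ≈ 0.302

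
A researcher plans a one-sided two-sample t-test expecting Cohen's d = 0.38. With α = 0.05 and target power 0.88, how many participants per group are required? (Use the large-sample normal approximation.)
n = 111 per group

Sample size formula (two-sample t-test, normal approximation):
n = 2 · ((z_α + z_β) / d)²

z_α = 1.645 (for α = 0.05, one-sided)
z_β = 1.175 (for power = 0.88)
d = 0.38

n = 2 · ((1.645 + 1.175) / 0.38)²
n = 2 · (7.421)²
n ≈ 110.14
Round up to the next whole number: n = 111 per group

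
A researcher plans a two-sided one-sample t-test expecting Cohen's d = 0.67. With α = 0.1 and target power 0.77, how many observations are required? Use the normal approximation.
n = 13

Sample size formula (one-sample t-test, normal approximation):
n = ((z_{α/2} + z_β) / d)²

z_{α/2} = 1.645 (for α = 0.1, two-sided)
z_β = 0.739 (for power = 0.77)
d = 0.67

n = ((1.645 + 0.739) / 0.67)²
n = (3.558)²
n ≈ 12.66
Round up to the next whole number: n = 13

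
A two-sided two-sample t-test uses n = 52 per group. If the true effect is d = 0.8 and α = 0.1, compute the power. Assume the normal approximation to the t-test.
Power ≈ 0.99

Power calculation (two-sample t-test, normal approximation):
z_β = d · √(n/2) - z_{α/2}
z_β = 0.8 · √(52/2) - 1.645
z_β = 0.8 · 5.099 - 1.645
z_β = 2.434

Power = Φ(z_β) = Φ(2.434) ≈ 0.993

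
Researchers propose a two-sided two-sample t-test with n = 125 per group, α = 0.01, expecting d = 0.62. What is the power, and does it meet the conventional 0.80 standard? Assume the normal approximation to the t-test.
Power ≈ 0.99; the study is adequately powered (power ≥ 0.80)

Power calculation (two-sample t-test, normal approximation):
z_β = d · √(n/2) - z_{α/2}
z_β = 0.62 · √(125/2) - 2.576
z_β = 0.62 · 7.906 - 2.576
z_β = 2.326

Power = Φ(z_β) = Φ(2.326) ≈ 0.990

Effect size d = 0.62 is medium by Cohen's convention (0.2/0.5/0.8).

Threshold: power ≥ 0.80 is conventionally adequate.
Power ≈ 0.99 → the study is adequately powered (power ≥ 0.80).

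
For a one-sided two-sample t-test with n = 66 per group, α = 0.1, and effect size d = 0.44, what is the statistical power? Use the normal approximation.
Power ≈ 0.89

Power calculation (two-sample t-test, normal approximation):
z_β = d · √(n/2) - z_α
z_β = 0.44 · √(66/2) - 1.282
z_β = 0.44 · 5.745 - 1.282
z_β = 1.246

Power = Φ(z_β) = Φ(1.246) ≈ 0.894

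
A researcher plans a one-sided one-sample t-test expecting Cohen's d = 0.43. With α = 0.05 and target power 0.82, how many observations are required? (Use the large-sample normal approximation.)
n = 36

Sample size formula (one-sample t-test, normal approximation):
n = ((z_α + z_β) / d)²

z_α = 1.645 (for α = 0.05, one-sided)
z_β = 0.915 (for power = 0.82)
d = 0.43

n = ((1.645 + 0.915) / 0.43)²
n = (5.953)²
n ≈ 35.44
Round up to the next whole number: n = 36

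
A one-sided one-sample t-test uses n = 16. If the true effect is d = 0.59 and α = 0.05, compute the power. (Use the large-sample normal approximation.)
Power ≈ 0.76

Power calculation (one-sample t-test, normal approximation):
z_β = d · √n - z_α
z_β = 0.59 · √16 - 1.645
z_β = 0.59 · 4.000 - 1.645
z_β = 0.715

Power = Φ(z_β) = Φ(0.715) ≈ 0.763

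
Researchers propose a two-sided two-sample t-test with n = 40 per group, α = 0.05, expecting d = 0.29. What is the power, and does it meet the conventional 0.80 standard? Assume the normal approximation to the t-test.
Power ≈ 0.25; the study is underpowered (power < 0.80)

Power calculation (two-sample t-test, normal approximation):
z_β = d · √(n/2) - z_{α/2}
z_β = 0.29 · √(40/2) - 1.960
z_β = 0.29 · 4.472 - 1.960
z_β = -0.663

Power = Φ(z_β) = Φ(-0.663) ≈ 0.254

Effect size d = 0.29 is small by Cohen's convention (0.2/0.5/0.8).

Threshold: power ≥ 0.80 is conventionally adequate.
Power ≈ 0.25 → the study is underpowered (power < 0.80).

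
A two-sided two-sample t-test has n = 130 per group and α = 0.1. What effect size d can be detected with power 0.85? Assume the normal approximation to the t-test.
d ≈ 0.33

Minimum detectable effect (two-sample t-test, normal approximation):
d = (z_{α/2} + z_β) / √(n/2)
d = (1.645 + 1.036) / √(130/2)
d = 2.681 / 8.062
d ≈ 0.33

By Cohen's convention (0.2 small / 0.5 medium / 0.8 large): small effect.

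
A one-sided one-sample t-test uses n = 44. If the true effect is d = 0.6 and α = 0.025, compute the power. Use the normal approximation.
Power ≈ 0.98

Power calculation (one-sample t-test, normal approximation):
z_β = d · √n - z_α
z_β = 0.6 · √44 - 1.960
z_β = 0.6 · 6.633 - 1.960
z_β = 2.020

Power = Φ(z_β) = Φ(2.020) ≈ 0.978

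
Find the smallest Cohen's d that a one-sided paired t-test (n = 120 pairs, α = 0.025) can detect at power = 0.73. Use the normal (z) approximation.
d ≈ 0.23

Minimum detectable effect (paired t-test, normal approximation):
d = (z_α + z_β) / √n
d = (1.960 + 0.613) / √120
d = 2.573 / 10.954
d ≈ 0.23

By Cohen's convention (0.2 small / 0.5 medium / 0.8 large): small effect.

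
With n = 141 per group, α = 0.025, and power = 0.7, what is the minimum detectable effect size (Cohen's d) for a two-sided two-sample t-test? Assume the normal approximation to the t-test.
d ≈ 0.33

Minimum detectable effect (two-sample t-test, normal approximation):
d = (z_{α/2} + z_β) / √(n/2)
d = (2.241 + 0.524) / √(141/2)
d = 2.766 / 8.396
d ≈ 0.33

By Cohen's convention (0.2 small / 0.5 medium / 0.8 large): small effect.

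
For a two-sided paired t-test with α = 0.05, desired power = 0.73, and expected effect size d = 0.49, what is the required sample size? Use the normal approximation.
n = 28 pairs

Sample size formula (paired t-test, normal approximation):
n = ((z_{α/2} + z_β) / d)²

z_{α/2} = 1.960 (for α = 0.05, two-sided)
z_β = 0.613 (for power = 0.73)
d = 0.49

n = ((1.960 + 0.613) / 0.49)²
n = (5.251)²
n ≈ 27.57
Round up to the next whole number: n = 28 pairs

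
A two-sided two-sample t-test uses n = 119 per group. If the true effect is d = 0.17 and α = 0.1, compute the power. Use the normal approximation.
Power ≈ 0.37

Power calculation (two-sample t-test, normal approximation):
z_β = d · √(n/2) - z_{α/2}
z_β = 0.17 · √(119/2) - 1.645
z_β = 0.17 · 7.714 - 1.645
z_β = -0.334

Power = Φ(z_β) = Φ(-0.334) ≈ 0.369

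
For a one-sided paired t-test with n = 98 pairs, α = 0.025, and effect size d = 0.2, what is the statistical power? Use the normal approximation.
Power ≈ 0.51

Power calculation (paired t-test, normal approximation):
z_β = d · √n - z_α
z_β = 0.2 · √98 - 1.960
z_β = 0.2 · 9.899 - 1.960
z_β = 0.020

Power = Φ(z_β) = Φ(0.020) ≈ 0.508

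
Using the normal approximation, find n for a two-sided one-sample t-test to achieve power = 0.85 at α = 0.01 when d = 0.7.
n = 27

Sample size formula (one-sample t-test, normal approximation):
n = ((z_{α/2} + z_β) / d)²

z_{α/2} = 2.576 (for α = 0.01, two-sided)
z_β = 1.036 (for power = 0.85)
d = 0.7

n = ((2.576 + 1.036) / 0.7)²
n = (5.160)²
n ≈ 26.63
Round up to the next whole number: n = 27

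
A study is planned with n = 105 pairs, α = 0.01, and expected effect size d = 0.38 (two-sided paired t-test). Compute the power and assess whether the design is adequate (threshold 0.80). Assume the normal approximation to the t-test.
Power ≈ 0.91; the study is adequately powered (power ≥ 0.80)

Power calculation (paired t-test, normal approximation):
z_β = d · √n - z_{α/2}
z_β = 0.38 · √105 - 2.576
z_β = 0.38 · 10.247 - 2.576
z_β = 1.318

Power = Φ(z_β) = Φ(1.318) ≈ 0.906

Effect size d = 0.38 is small by Cohen's convention (0.2/0.5/0.8).

Threshold: power ≥ 0.80 is conventionally adequate.
Power ≈ 0.91 → the study is adequately powered (power ≥ 0.80).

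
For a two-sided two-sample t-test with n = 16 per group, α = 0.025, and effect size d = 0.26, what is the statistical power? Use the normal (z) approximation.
Power ≈ 0.07

Power calculation (two-sample t-test, normal approximation):
z_β = d · √(n/2) - z_{α/2}
z_β = 0.26 · √(16/2) - 2.241
z_β = 0.26 · 2.828 - 2.241
z_β = -1.506

Power = Φ(z_β) = Φ(-1.506) ≈ 0.066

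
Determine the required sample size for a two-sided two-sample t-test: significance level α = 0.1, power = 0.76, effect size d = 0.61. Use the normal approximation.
n = 30 per group

Sample size formula (two-sample t-test, normal approximation):
n = 2 · ((z_{α/2} + z_β) / d)²

z_{α/2} = 1.645 (for α = 0.1, two-sided)
z_β = 0.706 (for power = 0.76)
d = 0.61

n = 2 · ((1.645 + 0.706) / 0.61)²
n = 2 · (3.854)²
n ≈ 29.71
Round up to the next whole number: n = 30 per group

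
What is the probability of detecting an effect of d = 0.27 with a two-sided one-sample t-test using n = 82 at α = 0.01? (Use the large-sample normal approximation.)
Power ≈ 0.45

Power calculation (one-sample t-test, normal approximation):
z_β = d · √n - z_{α/2}
z_β = 0.27 · √82 - 2.576
z_β = 0.27 · 9.055 - 2.576
z_β = -0.131

Power = Φ(z_β) = Φ(-0.131) ≈ 0.448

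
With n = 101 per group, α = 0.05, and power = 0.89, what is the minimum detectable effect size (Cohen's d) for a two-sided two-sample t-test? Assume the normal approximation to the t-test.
d ≈ 0.45

Minimum detectable effect (two-sample t-test, normal approximation):
d = (z_{α/2} + z_β) / √(n/2)
d = (1.960 + 1.227) / √(101/2)
d = 3.186 / 7.106
d ≈ 0.45

By Cohen's convention (0.2 small / 0.5 medium / 0.8 large): small effect.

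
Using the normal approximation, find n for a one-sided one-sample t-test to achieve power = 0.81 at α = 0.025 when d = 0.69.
n = 17

Sample size formula (one-sample t-test, normal approximation):
n = ((z_α + z_β) / d)²

z_α = 1.960 (for α = 0.025, one-sided)
z_β = 0.878 (for power = 0.81)
d = 0.69

n = ((1.960 + 0.878) / 0.69)²
n = (4.113)²
n ≈ 16.92
Round up to the next whole number: n = 17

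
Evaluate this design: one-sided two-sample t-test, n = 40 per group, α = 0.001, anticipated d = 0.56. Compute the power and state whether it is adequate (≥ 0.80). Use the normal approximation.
Power ≈ 0.28; the study is underpowered (power < 0.80)

Power calculation (two-sample t-test, normal approximation):
z_β = d · √(n/2) - z_α
z_β = 0.56 · √(40/2) - 3.090
z_β = 0.56 · 4.472 - 3.090
z_β = -0.586

Power = Φ(z_β) = Φ(-0.586) ≈ 0.279

Effect size d = 0.56 is medium by Cohen's convention (0.2/0.5/0.8).

Threshold: power ≥ 0.80 is conventionally adequate.
Power ≈ 0.28 → the study is underpowered (power < 0.80).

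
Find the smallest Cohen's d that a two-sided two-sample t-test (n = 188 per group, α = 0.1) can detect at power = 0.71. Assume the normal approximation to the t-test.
d ≈ 0.23

Minimum detectable effect (two-sample t-test, normal approximation):
d = (z_{α/2} + z_β) / √(n/2)
d = (1.645 + 0.553) / √(188/2)
d = 2.198 / 9.695
d ≈ 0.23

By Cohen's convention (0.2 small / 0.5 medium / 0.8 large): small effect.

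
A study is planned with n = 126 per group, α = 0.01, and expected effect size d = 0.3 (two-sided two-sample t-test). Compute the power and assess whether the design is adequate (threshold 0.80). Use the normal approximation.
Power ≈ 0.42; the study is underpowered (power < 0.80)

Power calculation (two-sample t-test, normal approximation):
z_β = d · √(n/2) - z_{α/2}
z_β = 0.3 · √(126/2) - 2.576
z_β = 0.3 · 7.937 - 2.576
z_β = -0.195

Power = Φ(z_β) = Φ(-0.195) ≈ 0.423

Effect size d = 0.3 is small by Cohen's convention (0.2/0.5/0.8).

Threshold: power ≥ 0.80 is conventionally adequate.
Power ≈ 0.42 → the study is underpowered (power < 0.80).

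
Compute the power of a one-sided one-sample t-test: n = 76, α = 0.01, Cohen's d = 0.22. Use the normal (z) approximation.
Power ≈ 0.34

Power calculation (one-sample t-test, normal approximation):
z_β = d · √n - z_α
z_β = 0.22 · √76 - 2.326
z_β = 0.22 · 8.718 - 2.326
z_β = -0.408

Power = Φ(z_β) = Φ(-0.408) ≈ 0.341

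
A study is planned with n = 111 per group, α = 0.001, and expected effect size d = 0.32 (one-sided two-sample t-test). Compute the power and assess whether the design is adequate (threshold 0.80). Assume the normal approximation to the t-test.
Power ≈ 0.24; the study is underpowered (power < 0.80)

Power calculation (two-sample t-test, normal approximation):
z_β = d · √(n/2) - z_α
z_β = 0.32 · √(111/2) - 3.090
z_β = 0.32 · 7.450 - 3.090
z_β = -0.706

Power = Φ(z_β) = Φ(-0.706) ≈ 0.240

Effect size d = 0.32 is small by Cohen's convention (0.2/0.5/0.8).

Threshold: power ≥ 0.80 is conventionally adequate.
Power ≈ 0.24 → the study is underpowered (power < 0.80).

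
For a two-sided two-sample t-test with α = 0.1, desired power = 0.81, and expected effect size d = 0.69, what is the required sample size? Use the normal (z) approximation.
n = 27 per group

Sample size formula (two-sample t-test, normal approximation):
n = 2 · ((z_{α/2} + z_β) / d)²

z_{α/2} = 1.645 (for α = 0.1, two-sided)
z_β = 0.878 (for power = 0.81)
d = 0.69

n = 2 · ((1.645 + 0.878) / 0.69)²
n = 2 · (3.657)²
n ≈ 26.75
Round up to the next whole number: n = 27 per group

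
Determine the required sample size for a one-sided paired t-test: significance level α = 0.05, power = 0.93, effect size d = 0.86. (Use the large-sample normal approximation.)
n = 14 pairs

Sample size formula (paired t-test, normal approximation):
n = ((z_α + z_β) / d)²

z_α = 1.645 (for α = 0.05, one-sided)
z_β = 1.476 (for power = 0.93)
d = 0.86

n = ((1.645 + 1.476) / 0.86)²
n = (3.629)²
n ≈ 13.17
Round up to the next whole number: n = 14 pairs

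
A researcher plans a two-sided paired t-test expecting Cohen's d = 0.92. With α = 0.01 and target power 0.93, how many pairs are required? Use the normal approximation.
n = 20 pairs

Sample size formula (paired t-test, normal approximation):
n = ((z_{α/2} + z_β) / d)²

z_{α/2} = 2.576 (for α = 0.01, two-sided)
z_β = 1.476 (for power = 0.93)
d = 0.92

n = ((2.576 + 1.476) / 0.92)²
n = (4.404)²
n ≈ 19.40
Round up to the next whole number: n = 20 pairs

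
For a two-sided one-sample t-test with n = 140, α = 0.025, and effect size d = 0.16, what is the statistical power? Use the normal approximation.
Power ≈ 0.36

Power calculation (one-sample t-test, normal approximation):
z_β = d · √n - z_{α/2}
z_β = 0.16 · √140 - 2.241
z_β = 0.16 · 11.832 - 2.241
z_β = -0.348

Power = Φ(z_β) = Φ(-0.348) ≈ 0.364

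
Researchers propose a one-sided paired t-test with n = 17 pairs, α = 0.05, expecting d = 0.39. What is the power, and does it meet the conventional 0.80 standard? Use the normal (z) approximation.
Power ≈ 0.49; the study is underpowered (power < 0.80)

Power calculation (paired t-test, normal approximation):
z_β = d · √n - z_α
z_β = 0.39 · √17 - 1.645
z_β = 0.39 · 4.123 - 1.645
z_β = -0.037

Power = Φ(z_β) = Φ(-0.037) ≈ 0.485

Effect size d = 0.39 is small by Cohen's convention (0.2/0.5/0.8).

Threshold: power ≥ 0.80 is conventionally adequate.
Power ≈ 0.49 → the study is underpowered (power < 0.80).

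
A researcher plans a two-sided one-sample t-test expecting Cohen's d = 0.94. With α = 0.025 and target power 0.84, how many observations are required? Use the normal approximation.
n = 12

Sample size formula (one-sample t-test, normal approximation):
n = ((z_{α/2} + z_β) / d)²

z_{α/2} = 2.241 (for α = 0.025, two-sided)
z_β = 0.994 (for power = 0.84)
d = 0.94

n = ((2.241 + 0.994) / 0.94)²
n = (3.441)²
n ≈ 11.84
Round up to the next whole number: n = 12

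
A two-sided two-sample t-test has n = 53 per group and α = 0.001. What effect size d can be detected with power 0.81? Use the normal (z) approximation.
d ≈ 0.81

Minimum detectable effect (two-sample t-test, normal approximation):
d = (z_{α/2} + z_β) / √(n/2)
d = (3.291 + 0.878) / √(53/2)
d = 4.168 / 5.148
d ≈ 0.81

By Cohen's convention (0.2 small / 0.5 medium / 0.8 large): large effect.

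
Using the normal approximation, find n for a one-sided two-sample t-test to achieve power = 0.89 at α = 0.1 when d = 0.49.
n = 53 per group

Sample size formula (two-sample t-test, normal approximation):
n = 2 · ((z_α + z_β) / d)²

z_α = 1.282 (for α = 0.1, one-sided)
z_β = 1.227 (for power = 0.89)
d = 0.49

n = 2 · ((1.282 + 1.227) / 0.49)²
n = 2 · (5.120)²
n ≈ 52.43
Round up to the next whole number: n = 53 per group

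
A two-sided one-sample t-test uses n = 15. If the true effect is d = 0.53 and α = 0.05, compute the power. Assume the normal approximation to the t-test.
Power ≈ 0.54

Power calculation (one-sample t-test, normal approximation):
z_β = d · √n - z_{α/2}
z_β = 0.53 · √15 - 1.960
z_β = 0.53 · 3.873 - 1.960
z_β = 0.093

Power = Φ(z_β) = Φ(0.093) ≈ 0.537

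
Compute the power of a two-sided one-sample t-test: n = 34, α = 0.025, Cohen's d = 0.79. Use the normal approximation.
Power ≈ 0.99

Power calculation (one-sample t-test, normal approximation):
z_β = d · √n - z_{α/2}
z_β = 0.79 · √34 - 2.241
z_β = 0.79 · 5.831 - 2.241
z_β = 2.365

Power = Φ(z_β) = Φ(2.365) ≈ 0.991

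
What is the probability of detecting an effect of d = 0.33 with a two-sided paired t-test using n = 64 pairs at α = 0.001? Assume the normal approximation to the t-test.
Power ≈ 0.26

Power calculation (paired t-test, normal approximation):
z_β = d · √n - z_{α/2}
z_β = 0.33 · √64 - 3.291
z_β = 0.33 · 8.000 - 3.291
z_β = -0.651

Power = Φ(z_β) = Φ(-0.651) ≈ 0.258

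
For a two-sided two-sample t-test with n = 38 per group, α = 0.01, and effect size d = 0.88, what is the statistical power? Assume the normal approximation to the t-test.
Power ≈ 0.90

Power calculation (two-sample t-test, normal approximation):
z_β = d · √(n/2) - z_{α/2}
z_β = 0.88 · √(38/2) - 2.576
z_β = 0.88 · 4.359 - 2.576
z_β = 1.260

Power = Φ(z_β) = Φ(1.260) ≈ 0.896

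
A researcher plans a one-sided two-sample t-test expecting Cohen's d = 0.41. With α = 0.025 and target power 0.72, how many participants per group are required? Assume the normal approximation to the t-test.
n = 77 per group

Sample size formula (two-sample t-test, normal approximation):
n = 2 · ((z_α + z_β) / d)²

z_α = 1.960 (for α = 0.025, one-sided)
z_β = 0.583 (for power = 0.72)
d = 0.41

n = 2 · ((1.960 + 0.583) / 0.41)²
n = 2 · (6.202)²
n ≈ 76.93
Round up to the next whole number: n = 77 per group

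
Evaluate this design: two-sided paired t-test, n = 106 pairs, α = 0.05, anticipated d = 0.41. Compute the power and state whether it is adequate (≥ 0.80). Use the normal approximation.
Power ≈ 0.99; the study is adequately powered (power ≥ 0.80)

Power calculation (paired t-test, normal approximation):
z_β = d · √n - z_{α/2}
z_β = 0.41 · √106 - 1.960
z_β = 0.41 · 10.296 - 1.960
z_β = 2.261

Power = Φ(z_β) = Φ(2.261) ≈ 0.988

Effect size d = 0.41 is small by Cohen's convention (0.2/0.5/0.8).

Threshold: power ≥ 0.80 is conventionally adequate.
Power ≈ 0.99 → the study is adequately powered (power ≥ 0.80).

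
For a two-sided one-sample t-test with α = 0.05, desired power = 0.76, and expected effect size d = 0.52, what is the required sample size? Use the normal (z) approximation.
n = 27

Sample size formula (one-sample t-test, normal approximation):
n = ((z_{α/2} + z_β) / d)²

z_{α/2} = 1.960 (for α = 0.05, two-sided)
z_β = 0.706 (for power = 0.76)
d = 0.52

n = ((1.960 + 0.706) / 0.52)²
n = (5.127)²
n ≈ 26.29
Round up to the next whole number: n = 27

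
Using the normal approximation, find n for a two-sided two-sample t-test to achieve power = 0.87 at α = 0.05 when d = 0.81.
n = 30 per group

Sample size formula (two-sample t-test, normal approximation):
n = 2 · ((z_{α/2} + z_β) / d)²

z_{α/2} = 1.960 (for α = 0.05, two-sided)
z_β = 1.126 (for power = 0.87)
d = 0.81

n = 2 · ((1.960 + 1.126) / 0.81)²
n = 2 · (3.810)²
n ≈ 29.03
Round up to the next whole number: n = 30 per group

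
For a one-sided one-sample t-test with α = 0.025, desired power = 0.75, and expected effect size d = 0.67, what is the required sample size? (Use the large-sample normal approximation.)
n = 16

Sample size formula (one-sample t-test, normal approximation):
n = ((z_α + z_β) / d)²

z_α = 1.960 (for α = 0.025, one-sided)
z_β = 0.674 (for power = 0.75)
d = 0.67

n = ((1.960 + 0.674) / 0.67)²
n = (3.931)²
n ≈ 15.45
Round up to the next whole number: n = 16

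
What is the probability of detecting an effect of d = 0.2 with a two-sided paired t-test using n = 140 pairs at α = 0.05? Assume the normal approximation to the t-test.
Power ≈ 0.66

Power calculation (paired t-test, normal approximation):
z_β = d · √n - z_{α/2}
z_β = 0.2 · √140 - 1.960
z_β = 0.2 · 11.832 - 1.960
z_β = 0.406

Power = Φ(z_β) = Φ(0.406) ≈ 0.658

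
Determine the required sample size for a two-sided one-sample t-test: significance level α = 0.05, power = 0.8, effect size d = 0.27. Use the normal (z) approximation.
n = 108

Sample size formula (one-sample t-test, normal approximation):
n = ((z_{α/2} + z_β) / d)²

z_{α/2} = 1.960 (for α = 0.05, two-sided)
z_β = 0.842 (for power = 0.8)
d = 0.27

n = ((1.960 + 0.842) / 0.27)²
n = (10.378)²
n ≈ 107.70
Round up to the next whole number: n = 108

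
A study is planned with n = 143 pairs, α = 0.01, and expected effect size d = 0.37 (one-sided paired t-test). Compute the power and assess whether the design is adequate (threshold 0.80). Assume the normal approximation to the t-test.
Power ≈ 0.98; the study is adequately powered (power ≥ 0.80)

Power calculation (paired t-test, normal approximation):
z_β = d · √n - z_α
z_β = 0.37 · √143 - 2.326
z_β = 0.37 · 11.958 - 2.326
z_β = 2.098

Power = Φ(z_β) = Φ(2.098) ≈ 0.982

Effect size d = 0.37 is small by Cohen's convention (0.2/0.5/0.8).

Threshold: power ≥ 0.80 is conventionally adequate.
Power ≈ 0.98 → the study is adequately powered (power ≥ 0.80).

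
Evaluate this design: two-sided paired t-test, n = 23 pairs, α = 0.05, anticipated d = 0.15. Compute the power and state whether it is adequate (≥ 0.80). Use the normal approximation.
Power ≈ 0.11; the study is underpowered (power < 0.80)

Power calculation (paired t-test, normal approximation):
z_β = d · √n - z_{α/2}
z_β = 0.15 · √23 - 1.960
z_β = 0.15 · 4.796 - 1.960
z_β = -1.241

Power = Φ(z_β) = Φ(-1.241) ≈ 0.107

Effect size d = 0.15 is very small by Cohen's convention (0.2/0.5/0.8).

Threshold: power ≥ 0.80 is conventionally adequate.
Power ≈ 0.11 → the study is underpowered (power < 0.80).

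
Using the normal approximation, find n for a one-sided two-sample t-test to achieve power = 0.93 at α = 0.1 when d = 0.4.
n = 96 per group

Sample size formula (two-sample t-test, normal approximation):
n = 2 · ((z_α + z_β) / d)²

z_α = 1.282 (for α = 0.1, one-sided)
z_β = 1.476 (for power = 0.93)
d = 0.4

n = 2 · ((1.282 + 1.476) / 0.4)²
n = 2 · (6.895)²
n ≈ 95.08
Round up to the next whole number: n = 96 per group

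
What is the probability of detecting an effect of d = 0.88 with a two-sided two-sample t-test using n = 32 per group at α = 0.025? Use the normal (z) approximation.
Power ≈ 0.90

Power calculation (two-sample t-test, normal approximation):
z_β = d · √(n/2) - z_{α/2}
z_β = 0.88 · √(32/2) - 2.241
z_β = 0.88 · 4.000 - 2.241
z_β = 1.279

Power = Φ(z_β) = Φ(1.279) ≈ 0.899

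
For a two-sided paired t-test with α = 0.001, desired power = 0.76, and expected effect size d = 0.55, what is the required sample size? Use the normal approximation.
n = 53 pairs

Sample size formula (paired t-test, normal approximation):
n = ((z_{α/2} + z_β) / d)²

z_{α/2} = 3.291 (for α = 0.001, two-sided)
z_β = 0.706 (for power = 0.76)
d = 0.55

n = ((3.291 + 0.706) / 0.55)²
n = (7.267)²
n ≈ 52.81
Round up to the next whole number: n = 53 pairs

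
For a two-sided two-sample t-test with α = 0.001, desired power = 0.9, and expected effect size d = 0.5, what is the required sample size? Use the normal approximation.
n = 168 per group

Sample size formula (two-sample t-test, normal approximation):
n = 2 · ((z_{α/2} + z_β) / d)²

z_{α/2} = 3.291 (for α = 0.001, two-sided)
z_β = 1.282 (for power = 0.9)
d = 0.5

n = 2 · ((3.291 + 1.282) / 0.5)²
n = 2 · (9.146)²
n ≈ 167.30
Round up to the next whole number: n = 168 per group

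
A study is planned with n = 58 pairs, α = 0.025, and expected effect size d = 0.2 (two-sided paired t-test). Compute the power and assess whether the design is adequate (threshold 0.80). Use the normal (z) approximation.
Power ≈ 0.24; the study is underpowered (power < 0.80)

Power calculation (paired t-test, normal approximation):
z_β = d · √n - z_{α/2}
z_β = 0.2 · √58 - 2.241
z_β = 0.2 · 7.616 - 2.241
z_β = -0.718

Power = Φ(z_β) = Φ(-0.718) ≈ 0.236

Effect size d = 0.2 is small by Cohen's convention (0.2/0.5/0.8).

Threshold: power ≥ 0.80 is conventionally adequate.
Power ≈ 0.24 → the study is underpowered (power < 0.80).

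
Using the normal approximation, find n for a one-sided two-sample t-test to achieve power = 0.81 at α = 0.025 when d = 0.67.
n = 36 per group

Sample size formula (two-sample t-test, normal approximation):
n = 2 · ((z_α + z_β) / d)²

z_α = 1.960 (for α = 0.025, one-sided)
z_β = 0.878 (for power = 0.81)
d = 0.67

n = 2 · ((1.960 + 0.878) / 0.67)²
n = 2 · (4.236)²
n ≈ 35.89
Round up to the next whole number: n = 36 per group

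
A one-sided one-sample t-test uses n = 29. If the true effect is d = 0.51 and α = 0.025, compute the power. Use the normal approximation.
Power ≈ 0.78

Power calculation (one-sample t-test, normal approximation):
z_β = d · √n - z_α
z_β = 0.51 · √29 - 1.960
z_β = 0.51 · 5.385 - 1.960
z_β = 0.786

Power = Φ(z_β) = Φ(0.786) ≈ 0.784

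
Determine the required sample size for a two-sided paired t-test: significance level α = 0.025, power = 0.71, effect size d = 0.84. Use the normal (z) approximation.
n = 12 pairs

Sample size formula (paired t-test, normal approximation):
n = ((z_{α/2} + z_β) / d)²

z_{α/2} = 2.241 (for α = 0.025, two-sided)
z_β = 0.553 (for power = 0.71)
d = 0.84

n = ((2.241 + 0.553) / 0.84)²
n = (3.326)²
n ≈ 11.06
Round up to the next whole number: n = 12 pairs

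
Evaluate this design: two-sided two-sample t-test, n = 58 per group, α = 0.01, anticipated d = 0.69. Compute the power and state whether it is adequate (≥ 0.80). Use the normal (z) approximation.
Power ≈ 0.87; the study is adequately powered (power ≥ 0.80)

Power calculation (two-sample t-test, normal approximation):
z_β = d · √(n/2) - z_{α/2}
z_β = 0.69 · √(58/2) - 2.576
z_β = 0.69 · 5.385 - 2.576
z_β = 1.140

Power = Φ(z_β) = Φ(1.140) ≈ 0.873

Effect size d = 0.69 is medium by Cohen's convention (0.2/0.5/0.8).

Threshold: power ≥ 0.80 is conventionally adequate.
Power ≈ 0.87 → the study is adequately powered (power ≥ 0.80).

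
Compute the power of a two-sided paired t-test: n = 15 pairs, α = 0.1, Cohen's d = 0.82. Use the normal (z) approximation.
Power ≈ 0.94

Power calculation (paired t-test, normal approximation):
z_β = d · √n - z_{α/2}
z_β = 0.82 · √15 - 1.645
z_β = 0.82 · 3.873 - 1.645
z_β = 1.531

Power = Φ(z_β) = Φ(1.531) ≈ 0.937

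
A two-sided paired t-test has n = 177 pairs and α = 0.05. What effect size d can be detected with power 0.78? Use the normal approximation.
d ≈ 0.21

Minimum detectable effect (paired t-test, normal approximation):
d = (z_{α/2} + z_β) / √n
d = (1.960 + 0.772) / √177
d = 2.732 / 13.304
d ≈ 0.21

By Cohen's convention (0.2 small / 0.5 medium / 0.8 large): small effect.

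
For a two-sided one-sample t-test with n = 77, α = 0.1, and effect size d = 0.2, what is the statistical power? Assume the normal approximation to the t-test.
Power ≈ 0.54

Power calculation (one-sample t-test, normal approximation):
z_β = d · √n - z_{α/2}
z_β = 0.2 · √77 - 1.645
z_β = 0.2 · 8.775 - 1.645
z_β = 0.110

Power = Φ(z_β) = Φ(0.110) ≈ 0.544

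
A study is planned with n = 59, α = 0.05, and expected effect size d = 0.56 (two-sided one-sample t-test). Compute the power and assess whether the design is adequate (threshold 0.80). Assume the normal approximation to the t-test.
Power ≈ 0.99; the study is adequately powered (power ≥ 0.80)

Power calculation (one-sample t-test, normal approximation):
z_β = d · √n - z_{α/2}
z_β = 0.56 · √59 - 1.960
z_β = 0.56 · 7.681 - 1.960
z_β = 2.341

Power = Φ(z_β) = Φ(2.341) ≈ 0.990

Effect size d = 0.56 is medium by Cohen's convention (0.2/0.5/0.8).

Threshold: power ≥ 0.80 is conventionally adequate.
Power ≈ 0.99 → the study is adequately powered (power ≥ 0.80).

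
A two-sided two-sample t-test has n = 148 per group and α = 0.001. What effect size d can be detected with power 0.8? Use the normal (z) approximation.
d ≈ 0.48

Minimum detectable effect (two-sample t-test, normal approximation):
d = (z_{α/2} + z_β) / √(n/2)
d = (3.291 + 0.842) / √(148/2)
d = 4.132 / 8.602
d ≈ 0.48

By Cohen's convention (0.2 small / 0.5 medium / 0.8 large): small effect.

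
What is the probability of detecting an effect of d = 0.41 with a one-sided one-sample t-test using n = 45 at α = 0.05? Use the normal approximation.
Power ≈ 0.87

Power calculation (one-sample t-test, normal approximation):
z_β = d · √n - z_α
z_β = 0.41 · √45 - 1.645
z_β = 0.41 · 6.708 - 1.645
z_β = 1.106

Power = Φ(z_β) = Φ(1.106) ≈ 0.866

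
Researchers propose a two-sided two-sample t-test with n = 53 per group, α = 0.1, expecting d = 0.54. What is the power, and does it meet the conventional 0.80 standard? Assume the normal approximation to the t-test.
Power ≈ 0.87; the study is adequately powered (power ≥ 0.80)

Power calculation (two-sample t-test, normal approximation):
z_β = d · √(n/2) - z_{α/2}
z_β = 0.54 · √(53/2) - 1.645
z_β = 0.54 · 5.148 - 1.645
z_β = 1.135

Power = Φ(z_β) = Φ(1.135) ≈ 0.872

Effect size d = 0.54 is medium by Cohen's convention (0.2/0.5/0.8).

Threshold: power ≥ 0.80 is conventionally adequate.
Power ≈ 0.87 → the study is adequately powered (power ≥ 0.80).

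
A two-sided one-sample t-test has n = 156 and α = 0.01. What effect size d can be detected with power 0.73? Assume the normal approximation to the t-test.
d ≈ 0.26

Minimum detectable effect (one-sample t-test, normal approximation):
d = (z_{α/2} + z_β) / √n
d = (2.576 + 0.613) / √156
d = 3.189 / 12.490
d ≈ 0.26

By Cohen's convention (0.2 small / 0.5 medium / 0.8 large): small effect.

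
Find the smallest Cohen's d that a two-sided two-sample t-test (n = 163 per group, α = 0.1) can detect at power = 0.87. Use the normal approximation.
d ≈ 0.31

Minimum detectable effect (two-sample t-test, normal approximation):
d = (z_{α/2} + z_β) / √(n/2)
d = (1.645 + 1.126) / √(163/2)
d = 2.771 / 9.028
d ≈ 0.31

By Cohen's convention (0.2 small / 0.5 medium / 0.8 large): small effect.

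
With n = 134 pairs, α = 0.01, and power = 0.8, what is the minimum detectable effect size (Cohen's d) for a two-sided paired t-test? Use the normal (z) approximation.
d ≈ 0.30

Minimum detectable effect (paired t-test, normal approximation):
d = (z_{α/2} + z_β) / √n
d = (2.576 + 0.842) / √134
d = 3.417 / 11.576
d ≈ 0.30

By Cohen's convention (0.2 small / 0.5 medium / 0.8 large): small effect.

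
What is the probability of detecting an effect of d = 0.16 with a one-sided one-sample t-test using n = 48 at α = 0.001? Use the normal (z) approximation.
Power ≈ 0.02

Power calculation (one-sample t-test, normal approximation):
z_β = d · √n - z_α
z_β = 0.16 · √48 - 3.090
z_β = 0.16 · 6.928 - 3.090
z_β = -1.982

Power = Φ(z_β) = Φ(-1.982) ≈ 0.024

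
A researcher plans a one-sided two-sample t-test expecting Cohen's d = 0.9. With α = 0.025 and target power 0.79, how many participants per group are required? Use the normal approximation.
n = 19 per group

Sample size formula (two-sample t-test, normal approximation):
n = 2 · ((z_α + z_β) / d)²

z_α = 1.960 (for α = 0.025, one-sided)
z_β = 0.806 (for power = 0.79)
d = 0.9

n = 2 · ((1.960 + 0.806) / 0.9)²
n = 2 · (3.073)²
n ≈ 18.89
Round up to the next whole number: n = 19 per group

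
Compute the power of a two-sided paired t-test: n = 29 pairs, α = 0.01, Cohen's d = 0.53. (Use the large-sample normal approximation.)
Power ≈ 0.61

Power calculation (paired t-test, normal approximation):
z_β = d · √n - z_{α/2}
z_β = 0.53 · √29 - 2.576
z_β = 0.53 · 5.385 - 2.576
z_β = 0.278

Power = Φ(z_β) = Φ(0.278) ≈ 0.610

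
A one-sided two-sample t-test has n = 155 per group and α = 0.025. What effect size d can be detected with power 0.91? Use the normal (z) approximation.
d ≈ 0.37

Minimum detectable effect (two-sample t-test, normal approximation):
d = (z_α + z_β) / √(n/2)
d = (1.960 + 1.341) / √(155/2)
d = 3.301 / 8.803
d ≈ 0.37

By Cohen's convention (0.2 small / 0.5 medium / 0.8 large): small effect.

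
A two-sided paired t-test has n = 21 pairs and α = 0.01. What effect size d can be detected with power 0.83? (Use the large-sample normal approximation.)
d ≈ 0.77

Minimum detectable effect (paired t-test, normal approximation):
d = (z_{α/2} + z_β) / √n
d = (2.576 + 0.954) / √21
d = 3.530 / 4.583
d ≈ 0.77

By Cohen's convention (0.2 small / 0.5 medium / 0.8 large): medium effect.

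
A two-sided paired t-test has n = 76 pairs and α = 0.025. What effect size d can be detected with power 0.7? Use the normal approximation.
d ≈ 0.32

Minimum detectable effect (paired t-test, normal approximation):
d = (z_{α/2} + z_β) / √n
d = (2.241 + 0.524) / √76
d = 2.766 / 8.718
d ≈ 0.32

By Cohen's convention (0.2 small / 0.5 medium / 0.8 large): small effect.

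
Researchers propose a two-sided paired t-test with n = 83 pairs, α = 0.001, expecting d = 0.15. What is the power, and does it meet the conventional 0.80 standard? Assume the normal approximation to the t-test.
Power ≈ 0.03; the study is underpowered (power < 0.80)

Power calculation (paired t-test, normal approximation):
z_β = d · √n - z_{α/2}
z_β = 0.15 · √83 - 3.291
z_β = 0.15 · 9.110 - 3.291
z_β = -1.924

Power = Φ(z_β) = Φ(-1.924) ≈ 0.027

Effect size d = 0.15 is very small by Cohen's convention (0.2/0.5/0.8).

Threshold: power ≥ 0.80 is conventionally adequate.
Power ≈ 0.03 → the study is underpowered (power < 0.80).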